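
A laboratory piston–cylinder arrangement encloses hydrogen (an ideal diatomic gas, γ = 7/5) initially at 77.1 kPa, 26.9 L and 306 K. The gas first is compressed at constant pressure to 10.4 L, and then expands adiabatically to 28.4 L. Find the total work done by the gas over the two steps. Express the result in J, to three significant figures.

Step 1 (isobaric): W = PΔV = (77.1 kPa)(10.4 − 26.9 L) = -1272 J.
After step 1: P = 77.1 kPa, V = 10.4 L, T = 118.3 K.
Step 2 (adiabatic): W = (P₁V₁ − P₂V₂)/(γ−1) = (801.8 − 536.5)/0.4 = 663.3 J.
W_total = -1272 + 663.3 = -608.8 J.

W_total ≈ -609 J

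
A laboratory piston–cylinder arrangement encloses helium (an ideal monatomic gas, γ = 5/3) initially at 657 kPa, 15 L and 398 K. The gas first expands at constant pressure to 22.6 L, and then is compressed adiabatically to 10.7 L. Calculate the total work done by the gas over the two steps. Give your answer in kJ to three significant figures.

W_total ≈ -9.40 kJ

Step 1 (isobaric): W = PΔV = (657 kPa)(22.6 − 15 L) = 4993 J.
After step 1: P = 657 kPa, V = 22.6 L, T = 599.7 K.
Step 2 (adiabatic): W = (P₁V₁ − P₂V₂)/(γ−1) = (14848 − 24443)/0.667 = -14392 J.
W_total = 4993 − 14392 = -9399 J.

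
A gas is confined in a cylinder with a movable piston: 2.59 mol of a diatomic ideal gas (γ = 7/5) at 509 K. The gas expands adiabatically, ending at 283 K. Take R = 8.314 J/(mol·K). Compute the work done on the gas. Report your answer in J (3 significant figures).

W ≈ -12200 J

Adiabatic ⇒ Q = 0, so W_by = −ΔU = nCᵥ(T₁ − T₂).
Cᵥ = 5R/2 = 20.79 J/(mol·K).
W = (2.59)(20.79)(509 − 283) = 12166 J.
Work on gas = −W_by = -12166 J.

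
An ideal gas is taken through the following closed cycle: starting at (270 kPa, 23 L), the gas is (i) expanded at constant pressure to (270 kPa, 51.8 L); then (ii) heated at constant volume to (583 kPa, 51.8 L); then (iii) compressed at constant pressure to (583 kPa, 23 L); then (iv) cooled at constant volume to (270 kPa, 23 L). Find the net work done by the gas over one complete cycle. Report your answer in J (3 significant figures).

Constant-volume legs do no work.
W(i) = (270)(51.8 − 23) = 7776 J; W(iii) = (583)(23 − 51.8) = -16790 J.
W_net = 7776 − 16790 = -9014 J (the counter-clockwise enclosed area).

W_net ≈ -9010 J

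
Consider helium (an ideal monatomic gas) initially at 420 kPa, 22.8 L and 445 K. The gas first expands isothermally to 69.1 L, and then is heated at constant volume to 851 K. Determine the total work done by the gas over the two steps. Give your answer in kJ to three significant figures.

Step 1 (isothermal): W = P₁V₁ ln(V₂/V₁) = (9576) ln(69.1/22.8) = 10618 J.
Step 2 (isochoric): W = 0 (constant volume).
W_total = 10618 + 0 = 10618 J.

W_total ≈ 10.6 kJ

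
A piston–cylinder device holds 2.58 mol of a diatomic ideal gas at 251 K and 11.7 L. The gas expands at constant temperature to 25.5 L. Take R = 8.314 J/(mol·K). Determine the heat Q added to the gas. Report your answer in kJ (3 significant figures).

Isothermal ⇒ ΔU = 0, so Q = W = nRT ln(V₂/V₁).
Q = (2.58)(8.314)(251) ln(25.5/11.7) = 5384 × 0.7791 = 4195 J.

Q ≈ 4.19 kJ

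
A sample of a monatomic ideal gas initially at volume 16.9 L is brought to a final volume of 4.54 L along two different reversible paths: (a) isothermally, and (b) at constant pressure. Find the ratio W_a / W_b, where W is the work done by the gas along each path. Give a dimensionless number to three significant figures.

W_a / W_b ≈ 1.80

Path (a) isothermal: W = P₁V₁ ln(V₂/V₁) → W_a/(P₁V₁) = -1.314.
Path (b) isobaric: W = P₁(V₂ − V₁) → W_b/(P₁V₁) = -0.7314.
W_a / W_b = -1.314 / -0.7314 = 1.797.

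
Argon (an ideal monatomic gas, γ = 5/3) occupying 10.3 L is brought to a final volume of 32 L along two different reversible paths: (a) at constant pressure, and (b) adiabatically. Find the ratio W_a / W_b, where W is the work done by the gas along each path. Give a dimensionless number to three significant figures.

W_a / W_b ≈ 2.65

Path (a) isobaric: W = P₁(V₂ − V₁) → W_a/(P₁V₁) = 2.107.
Path (b) adiabatic: W = P₁V₁(1 − (V₁/V₂)^(γ−1))/(γ−1) → W_b/(P₁V₁) = 0.7955.
W_a / W_b = 2.107 / 0.7955 = 2.648.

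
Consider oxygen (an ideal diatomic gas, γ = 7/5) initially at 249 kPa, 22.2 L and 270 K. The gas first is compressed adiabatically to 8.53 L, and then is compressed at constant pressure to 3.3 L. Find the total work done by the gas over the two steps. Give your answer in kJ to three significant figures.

Step 1 (adiabatic): W = (P₁V₁ − P₂V₂)/(γ−1) = (5528 − 8104)/0.4 = -6441 J.
After step 1: P = 950.1 kPa, V = 8.53 L, T = 395.8 K.
Step 2 (isobaric): W = PΔV = (950.1 kPa)(3.3 − 8.53 L) = -4969 J.
W_total = -6441 − 4969 = -11410 J.

W_total ≈ -11.4 kJ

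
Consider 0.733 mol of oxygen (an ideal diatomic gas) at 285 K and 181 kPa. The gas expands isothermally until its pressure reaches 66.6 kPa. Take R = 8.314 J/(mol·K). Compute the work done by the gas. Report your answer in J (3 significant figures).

Isothermal process: W = nRT ln(V₂/V₁) = nRT ln(P₁/P₂).
W = (0.733)(8.314)(285) × ln(181/66.6)
  = 1737 × ln(2.718) = 1737 × 0.9998
W_by_gas = 1736 J.

W ≈ 1740 J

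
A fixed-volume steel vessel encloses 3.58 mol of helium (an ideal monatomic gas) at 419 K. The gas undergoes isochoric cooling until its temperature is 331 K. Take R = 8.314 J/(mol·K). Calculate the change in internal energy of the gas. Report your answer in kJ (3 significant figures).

Constant volume ⇒ W = 0, so Q = ΔU = nCᵥΔT with Cᵥ = 3R/2 = 12.47 J/(mol·K).
ΔU = (3.58)(12.47)(331 − 419) = -3929 J.

ΔU ≈ -3.93 kJ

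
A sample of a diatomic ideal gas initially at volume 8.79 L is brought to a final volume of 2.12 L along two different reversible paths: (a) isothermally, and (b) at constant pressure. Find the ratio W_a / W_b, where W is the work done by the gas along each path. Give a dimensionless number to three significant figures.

Path (a) isothermal: W = P₁V₁ ln(V₂/V₁) → W_a/(P₁V₁) = -1.422.
Path (b) isobaric: W = P₁(V₂ − V₁) → W_b/(P₁V₁) = -0.7588.
W_a / W_b = -1.422 / -0.7588 = 1.874.

W_a / W_b ≈ 1.87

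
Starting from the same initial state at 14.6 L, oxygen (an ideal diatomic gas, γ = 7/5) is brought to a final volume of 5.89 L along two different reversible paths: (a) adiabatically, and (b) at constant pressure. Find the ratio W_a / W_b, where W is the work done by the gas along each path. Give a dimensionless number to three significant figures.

W_a / W_b ≈ 1.83

Path (a) adiabatic: W = P₁V₁(1 − (V₁/V₂)^(γ−1))/(γ−1) → W_a/(P₁V₁) = -1.094.
Path (b) isobaric: W = P₁(V₂ − V₁) → W_b/(P₁V₁) = -0.5966.
W_a / W_b = -1.094 / -0.5966 = 1.835.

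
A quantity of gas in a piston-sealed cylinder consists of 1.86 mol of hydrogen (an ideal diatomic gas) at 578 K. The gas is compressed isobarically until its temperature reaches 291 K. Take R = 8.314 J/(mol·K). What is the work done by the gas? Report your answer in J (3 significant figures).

Isobaric: W = P ΔV = nR ΔT.
W = (1.86)(8.314)(291 − 578) = -4438 J.

W ≈ -4440 J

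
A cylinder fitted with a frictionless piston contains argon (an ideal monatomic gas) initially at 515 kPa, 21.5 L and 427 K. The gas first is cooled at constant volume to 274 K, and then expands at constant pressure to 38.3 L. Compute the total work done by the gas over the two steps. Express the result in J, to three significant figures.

W_total ≈ 5550 J

Step 1 (isochoric): W = 0 (constant volume).
After step 1: P = 330.5 kPa (V unchanged).
Step 2 (isobaric): W = PΔV = (330.5 kPa)(38.3 − 21.5 L) = 5552 J.
W_total = 0 + 5552 = 5552 J.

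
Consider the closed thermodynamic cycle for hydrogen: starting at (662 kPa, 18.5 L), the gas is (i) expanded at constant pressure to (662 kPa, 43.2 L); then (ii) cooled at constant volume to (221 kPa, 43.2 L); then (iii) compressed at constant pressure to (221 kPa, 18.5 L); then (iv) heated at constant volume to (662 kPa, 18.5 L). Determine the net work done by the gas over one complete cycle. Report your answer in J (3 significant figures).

W_net ≈ 10900 J

Constant-volume legs do no work.
W(i) = (662)(43.2 − 18.5) = 16351 J; W(iii) = (221)(18.5 − 43.2) = -5459 J.
W_net = 16351 − 5459 = 10893 J (the clockwise enclosed area).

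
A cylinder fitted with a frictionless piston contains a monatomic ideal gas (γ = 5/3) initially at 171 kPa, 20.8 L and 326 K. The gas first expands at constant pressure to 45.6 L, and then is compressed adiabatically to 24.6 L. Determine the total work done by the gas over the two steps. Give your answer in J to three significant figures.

Step 1 (isobaric): W = PΔV = (171 kPa)(45.6 − 20.8 L) = 4241 J.
After step 1: P = 171 kPa, V = 45.6 L, T = 714.7 K.
Step 2 (adiabatic): W = (P₁V₁ − P₂V₂)/(γ−1) = (7798 − 11767)/0.667 = -5953 J.
W_total = 4241 − 5953 = -1713 J.

W_total ≈ -1710 J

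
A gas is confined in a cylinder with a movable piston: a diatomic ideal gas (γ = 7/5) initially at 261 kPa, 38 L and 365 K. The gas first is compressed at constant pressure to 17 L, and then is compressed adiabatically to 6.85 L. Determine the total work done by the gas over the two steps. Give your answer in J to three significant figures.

W_total ≈ -10300 J

Step 1 (isobaric): W = PΔV = (261 kPa)(17 − 38 L) = -5481 J.
After step 1: P = 261 kPa, V = 17 L, T = 163.3 K.
Step 2 (adiabatic): W = (P₁V₁ − P₂V₂)/(γ−1) = (4437 − 6383)/0.4 = -4864 J.
W_total = -5481 − 4864 = -10345 J.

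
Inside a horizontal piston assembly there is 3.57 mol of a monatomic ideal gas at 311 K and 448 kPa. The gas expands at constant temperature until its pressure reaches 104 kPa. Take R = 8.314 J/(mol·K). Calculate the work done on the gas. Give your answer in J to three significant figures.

Isothermal process: W = nRT ln(V₂/V₁) = nRT ln(P₁/P₂).
W = (3.57)(8.314)(311) × ln(448/104)
  = 9231 × ln(4.308) = 9231 × 1.46
W_by_gas = 13481 J; work on gas = −W_by = -13481 J.

W ≈ -13500 J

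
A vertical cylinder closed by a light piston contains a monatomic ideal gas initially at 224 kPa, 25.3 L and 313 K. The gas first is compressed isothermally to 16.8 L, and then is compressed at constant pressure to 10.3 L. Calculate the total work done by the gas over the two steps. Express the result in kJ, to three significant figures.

Step 1 (isothermal): W = P₁V₁ ln(V₂/V₁) = (5667) ln(16.8/25.3) = -2320 J.
After step 1: P = 337.3 kPa, V = 16.8 L, T = 313 K.
Step 2 (isobaric): W = PΔV = (337.3 kPa)(10.3 − 16.8 L) = -2193 J.
W_total = -2320 − 2193 = -4513 J.

W_total ≈ -4.51 kJ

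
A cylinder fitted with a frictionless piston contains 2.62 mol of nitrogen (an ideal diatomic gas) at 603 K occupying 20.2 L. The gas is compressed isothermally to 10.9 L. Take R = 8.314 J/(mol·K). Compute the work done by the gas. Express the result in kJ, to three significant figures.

Isothermal: W = nRT ln(V₂/V₁).
W = (2.62)(8.314)(603) × ln(10.9/20.2)
  = 13135 × -0.6169
W_by_gas = -8103 J.

W ≈ -8.10 kJ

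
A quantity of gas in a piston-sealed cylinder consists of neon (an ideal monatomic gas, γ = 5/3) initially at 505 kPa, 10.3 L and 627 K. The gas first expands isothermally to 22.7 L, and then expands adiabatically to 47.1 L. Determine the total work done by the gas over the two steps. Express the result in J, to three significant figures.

Step 1 (isothermal): W = P₁V₁ ln(V₂/V₁) = (5202) ln(22.7/10.3) = 4110 J.
After step 1: P = 229.1 kPa, V = 22.7 L, T = 627 K.
Step 2 (adiabatic): W = (P₁V₁ − P₂V₂)/(γ−1) = (5202 − 3197)/0.667 = 3006 J.
W_total = 4110 + 3006 = 7116 J.

W_total ≈ 7120 J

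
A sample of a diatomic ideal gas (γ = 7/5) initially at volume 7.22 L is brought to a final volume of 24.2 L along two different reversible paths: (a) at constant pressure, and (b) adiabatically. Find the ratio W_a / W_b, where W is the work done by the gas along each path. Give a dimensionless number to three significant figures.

Path (a) isobaric: W = P₁(V₂ − V₁) → W_a/(P₁V₁) = 2.352.
Path (b) adiabatic: W = P₁V₁(1 − (V₁/V₂)^(γ−1))/(γ−1) → W_b/(P₁V₁) = 0.9589.
W_a / W_b = 2.352 / 0.9589 = 2.453.

W_a / W_b ≈ 2.45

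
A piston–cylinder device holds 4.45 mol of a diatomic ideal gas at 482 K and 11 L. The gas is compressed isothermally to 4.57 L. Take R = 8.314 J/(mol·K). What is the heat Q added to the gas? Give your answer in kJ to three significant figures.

Isothermal ⇒ ΔU = 0, so Q = W = nRT ln(V₂/V₁).
Q = (4.45)(8.314)(482) ln(4.57/11) = 17833 × -0.8784 = -15664 J.

Q ≈ -15.7 kJ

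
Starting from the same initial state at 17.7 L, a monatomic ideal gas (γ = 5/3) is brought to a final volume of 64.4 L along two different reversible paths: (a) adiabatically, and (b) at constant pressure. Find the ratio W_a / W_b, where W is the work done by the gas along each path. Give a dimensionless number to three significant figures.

W_a / W_b ≈ 0.328

Path (a) adiabatic: W = P₁V₁(1 − (V₁/V₂)^(γ−1))/(γ−1) → W_a/(P₁V₁) = 0.8659.
Path (b) isobaric: W = P₁(V₂ − V₁) → W_b/(P₁V₁) = 2.638.
W_a / W_b = 0.8659 / 2.638 = 0.3282.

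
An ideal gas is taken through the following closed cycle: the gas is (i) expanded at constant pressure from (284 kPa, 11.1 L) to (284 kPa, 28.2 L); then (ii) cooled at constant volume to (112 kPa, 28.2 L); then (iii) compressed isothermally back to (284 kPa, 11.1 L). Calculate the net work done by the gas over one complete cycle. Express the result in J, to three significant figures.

W_net ≈ 1910 J

Leg (i): W = PΔV = (284)(28.2 − 11.1) = 4856 J.
Leg (ii): W = 0.
Leg (iii): W = PᵢVᵢ ln(V_f/Vᵢ) = (3158) ln(11.1/28.2) = -2945 J.
W_net = 4856 − 2945 = 1912 J.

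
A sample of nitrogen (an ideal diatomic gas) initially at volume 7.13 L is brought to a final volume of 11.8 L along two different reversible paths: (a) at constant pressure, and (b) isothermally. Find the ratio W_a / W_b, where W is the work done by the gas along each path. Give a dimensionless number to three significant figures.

W_a / W_b ≈ 1.30

Path (a) isobaric: W = P₁(V₂ − V₁) → W_a/(P₁V₁) = 0.655.
Path (b) isothermal: W = P₁V₁ ln(V₂/V₁) → W_b/(P₁V₁) = 0.5038.
W_a / W_b = 0.655 / 0.5038 = 1.3.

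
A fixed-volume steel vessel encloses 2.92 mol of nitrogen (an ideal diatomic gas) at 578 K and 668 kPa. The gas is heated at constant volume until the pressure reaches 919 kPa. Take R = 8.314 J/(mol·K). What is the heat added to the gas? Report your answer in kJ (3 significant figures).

Constant volume ⇒ W = 0, so Q = ΔU = nCᵥΔT with Cᵥ = 5R/2 = 20.79 J/(mol·K).
At constant V, T₂/T₁ = P₂/P₁ ⇒ ΔT = T₁(P₂/P₁ − 1) = 578·(919/668 − 1) = 217.2 K.
ΔU = (2.92)(20.79)(217.2) = 13181 J.

Q ≈ 13.2 kJ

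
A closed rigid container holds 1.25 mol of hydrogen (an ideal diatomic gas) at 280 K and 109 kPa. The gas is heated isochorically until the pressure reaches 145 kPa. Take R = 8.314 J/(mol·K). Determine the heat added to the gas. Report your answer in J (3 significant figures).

Q ≈ 2400 J

Constant volume ⇒ W = 0, so Q = ΔU = nCᵥΔT with Cᵥ = 5R/2 = 20.79 J/(mol·K).
At constant V, T₂/T₁ = P₂/P₁ ⇒ ΔT = T₁(P₂/P₁ − 1) = 280·(145/109 − 1) = 92.48 K.
ΔU = (1.25)(20.79)(92.48) = 2403 J.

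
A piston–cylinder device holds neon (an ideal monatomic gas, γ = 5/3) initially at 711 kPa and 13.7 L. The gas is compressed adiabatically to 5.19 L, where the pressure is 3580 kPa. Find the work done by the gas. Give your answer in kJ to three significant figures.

Adiabatic: W = (P₁V₁ − P₂V₂)/(γ − 1) with γ = 5/3.
P₁V₁ = 9741 J, P₂V₂ = 18580 J.
W = (9741 − 18580) / 0.6667 = -13259 J.

W ≈ -13.3 kJ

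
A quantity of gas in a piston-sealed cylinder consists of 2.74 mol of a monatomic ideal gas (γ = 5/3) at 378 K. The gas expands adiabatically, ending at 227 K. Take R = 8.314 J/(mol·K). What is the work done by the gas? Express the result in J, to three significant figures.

W ≈ 5160 J

Adiabatic ⇒ Q = 0, so W_by = −ΔU = nCᵥ(T₁ − T₂).
Cᵥ = 3R/2 = 12.47 J/(mol·K).
W = (2.74)(12.47)(378 − 227) = 5160 J.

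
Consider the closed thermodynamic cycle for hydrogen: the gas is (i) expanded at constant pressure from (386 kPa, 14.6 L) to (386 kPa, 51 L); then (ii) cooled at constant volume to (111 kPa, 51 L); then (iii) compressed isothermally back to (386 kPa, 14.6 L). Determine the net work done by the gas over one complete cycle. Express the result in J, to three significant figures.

W_net ≈ 6970 J

Leg (i): W = PΔV = (386)(51 − 14.6) = 14050 J.
Leg (ii): W = 0.
Leg (iii): W = PᵢVᵢ ln(V_f/Vᵢ) = (5661) ln(14.6/51) = -7081 J.
W_net = 14050 − 7081 = 6970 J.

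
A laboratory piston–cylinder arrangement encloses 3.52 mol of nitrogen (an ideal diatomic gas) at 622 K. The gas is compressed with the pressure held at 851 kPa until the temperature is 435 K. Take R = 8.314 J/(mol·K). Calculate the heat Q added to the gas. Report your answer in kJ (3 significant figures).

Isobaric: W = nRΔT = (3.52)(8.314)(-187) = -5473 J.
ΔU = nCᵥΔT with Cᵥ = 5R/2: ΔU = (3.52)(20.79)(-187) = -13682 J.
Q = ΔU + W = -13682 − 5473 = -19154 J.

Q ≈ -19.2 kJ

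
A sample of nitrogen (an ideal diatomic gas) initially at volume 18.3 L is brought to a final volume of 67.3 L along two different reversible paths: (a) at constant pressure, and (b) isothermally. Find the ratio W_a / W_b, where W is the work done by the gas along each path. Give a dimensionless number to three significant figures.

W_a / W_b ≈ 2.06

Path (a) isobaric: W = P₁(V₂ − V₁) → W_a/(P₁V₁) = 2.678.
Path (b) isothermal: W = P₁V₁ ln(V₂/V₁) → W_b/(P₁V₁) = 1.302.
W_a / W_b = 2.678 / 1.302 = 2.056.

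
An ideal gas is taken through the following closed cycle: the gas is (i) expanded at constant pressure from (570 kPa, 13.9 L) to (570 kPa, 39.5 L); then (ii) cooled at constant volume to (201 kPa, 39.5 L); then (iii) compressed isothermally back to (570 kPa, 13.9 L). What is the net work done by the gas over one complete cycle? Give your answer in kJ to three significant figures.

Leg (i): W = PΔV = (570)(39.5 − 13.9) = 14592 J.
Leg (ii): W = 0.
Leg (iii): W = PᵢVᵢ ln(V_f/Vᵢ) = (7940) ln(13.9/39.5) = -8292 J.
W_net = 14592 − 8292 = 6300 J.

W_net ≈ 6.30 kJ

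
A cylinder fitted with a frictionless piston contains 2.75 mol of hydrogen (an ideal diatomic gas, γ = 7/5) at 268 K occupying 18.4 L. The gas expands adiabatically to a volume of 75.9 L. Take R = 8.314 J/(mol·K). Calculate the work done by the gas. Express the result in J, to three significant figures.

Adiabatic: TV^(γ−1) = const with γ = 7/5.
T₂ = T₁ (V₁/V₂)^(γ−1) = 268 × (18.4/75.9)^0.4 = 268 × 0.5673 = 152 K.
W_by = nCᵥ(T₁ − T₂) = (2.75)(20.79)(268 − 152) = 6628 J.

W ≈ 6630 J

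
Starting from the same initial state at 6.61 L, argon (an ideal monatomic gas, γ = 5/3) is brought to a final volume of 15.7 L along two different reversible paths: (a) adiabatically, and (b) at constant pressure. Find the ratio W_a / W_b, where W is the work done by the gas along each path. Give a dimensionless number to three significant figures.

W_a / W_b ≈ 0.478

Path (a) adiabatic: W = P₁V₁(1 − (V₁/V₂)^(γ−1))/(γ−1) → W_a/(P₁V₁) = 0.6574.
Path (b) isobaric: W = P₁(V₂ − V₁) → W_b/(P₁V₁) = 1.375.
W_a / W_b = 0.6574 / 1.375 = 0.478.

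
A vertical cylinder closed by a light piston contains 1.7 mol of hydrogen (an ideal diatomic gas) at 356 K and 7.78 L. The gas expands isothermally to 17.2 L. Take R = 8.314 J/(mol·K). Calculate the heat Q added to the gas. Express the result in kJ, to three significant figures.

Isothermal ⇒ ΔU = 0, so Q = W = nRT ln(V₂/V₁).
Q = (1.7)(8.314)(356) ln(17.2/7.78) = 5032 × 0.7934 = 3992 J.

Q ≈ 3.99 kJ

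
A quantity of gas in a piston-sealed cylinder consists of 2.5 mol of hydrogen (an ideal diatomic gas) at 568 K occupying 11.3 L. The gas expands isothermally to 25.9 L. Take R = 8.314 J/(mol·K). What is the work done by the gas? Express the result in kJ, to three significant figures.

W ≈ 9.79 kJ

Isothermal: W = nRT ln(V₂/V₁).
W = (2.5)(8.314)(568) × ln(25.9/11.3)
  = 11806 × 0.8294
W_by_gas = 9792 J.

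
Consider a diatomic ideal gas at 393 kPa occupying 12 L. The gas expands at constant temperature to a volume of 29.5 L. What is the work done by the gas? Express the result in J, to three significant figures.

W ≈ 4240 J

Isothermal: W = nRT ln(V₂/V₁) = P₁V₁ ln(V₂/V₁).
P₁V₁ = (393 kPa)(12 L) = 4716 J.
W = 4716 × ln(29.5/12) = 4716 × 0.8995
W_by_gas = 4242 J.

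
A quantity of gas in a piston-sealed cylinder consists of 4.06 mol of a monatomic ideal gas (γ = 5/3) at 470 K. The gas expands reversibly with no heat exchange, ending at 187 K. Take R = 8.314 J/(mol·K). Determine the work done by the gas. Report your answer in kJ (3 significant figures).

Adiabatic ⇒ Q = 0, so W_by = −ΔU = nCᵥ(T₁ − T₂).
Cᵥ = 3R/2 = 12.47 J/(mol·K).
W = (4.06)(12.47)(470 − 187) = 14329 J.

W ≈ 14.3 kJ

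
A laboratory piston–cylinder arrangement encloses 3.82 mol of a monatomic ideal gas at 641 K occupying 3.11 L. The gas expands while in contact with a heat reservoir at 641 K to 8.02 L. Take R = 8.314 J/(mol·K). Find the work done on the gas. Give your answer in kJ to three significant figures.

W ≈ -19.3 kJ

Isothermal: W = nRT ln(V₂/V₁).
W = (3.82)(8.314)(641) × ln(8.02/3.11)
  = 20358 × 0.9473
W_by_gas = 19285 J; work on gas = −W_by = -19285 J.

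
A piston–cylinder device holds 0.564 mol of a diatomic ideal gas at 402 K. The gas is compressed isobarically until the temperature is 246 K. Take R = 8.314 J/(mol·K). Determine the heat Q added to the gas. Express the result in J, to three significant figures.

Isobaric: W = nRΔT = (0.564)(8.314)(-156) = -731.5 J.
ΔU = nCᵥΔT with Cᵥ = 5R/2: ΔU = (0.564)(20.79)(-156) = -1829 J.
Q = ΔU + W = -1829 − 731.5 = -2560 J.

Q ≈ -2560 J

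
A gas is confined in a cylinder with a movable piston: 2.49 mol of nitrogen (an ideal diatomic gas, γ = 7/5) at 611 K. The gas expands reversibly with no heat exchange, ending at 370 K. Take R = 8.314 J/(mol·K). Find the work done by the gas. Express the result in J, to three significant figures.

Adiabatic ⇒ Q = 0, so W_by = −ΔU = nCᵥ(T₁ − T₂).
Cᵥ = 5R/2 = 20.79 J/(mol·K).
W = (2.49)(20.79)(611 − 370) = 12473 J.

W ≈ 12500 J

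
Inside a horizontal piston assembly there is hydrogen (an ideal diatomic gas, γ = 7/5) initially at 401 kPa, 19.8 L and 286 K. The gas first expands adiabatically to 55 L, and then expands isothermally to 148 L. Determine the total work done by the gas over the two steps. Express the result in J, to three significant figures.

Step 1 (adiabatic): W = (P₁V₁ − P₂V₂)/(γ−1) = (7940 − 5276)/0.4 = 6659 J.
After step 1: P = 95.93 kPa, V = 55 L, T = 190.1 K.
Step 2 (isothermal): W = P₁V₁ ln(V₂/V₁) = (5276) ln(148/55) = 5223 J.
W_total = 6659 + 5223 = 11882 J.

W_total ≈ 11900 J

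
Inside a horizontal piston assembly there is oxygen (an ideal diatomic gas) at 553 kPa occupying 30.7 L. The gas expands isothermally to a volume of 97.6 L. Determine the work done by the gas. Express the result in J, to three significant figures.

W ≈ 19600 J

Isothermal: W = nRT ln(V₂/V₁) = P₁V₁ ln(V₂/V₁).
P₁V₁ = (553 kPa)(30.7 L) = 16977 J.
W = 16977 × ln(97.6/30.7) = 16977 × 1.157
W_by_gas = 19636 J.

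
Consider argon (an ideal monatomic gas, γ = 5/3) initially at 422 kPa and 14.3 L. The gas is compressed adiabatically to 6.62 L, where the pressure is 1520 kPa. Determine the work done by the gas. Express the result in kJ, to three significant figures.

W ≈ -6.04 kJ

Adiabatic: W = (P₁V₁ − P₂V₂)/(γ − 1) with γ = 5/3.
P₁V₁ = 6035 J, P₂V₂ = 10062 J.
W = (6035 − 10062) / 0.6667 = -6042 J.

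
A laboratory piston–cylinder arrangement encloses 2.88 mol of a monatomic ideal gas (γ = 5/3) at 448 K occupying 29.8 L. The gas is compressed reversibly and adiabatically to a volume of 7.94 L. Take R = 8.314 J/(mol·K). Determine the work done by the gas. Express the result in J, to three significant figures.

W ≈ -22800 J

Adiabatic: TV^(γ−1) = const with γ = 5/3.
T₂ = T₁ (V₁/V₂)^(γ−1) = 448 × (29.8/7.94)^0.667 = 448 × 2.415 = 1082 K.
W_by = nCᵥ(T₁ − T₂) = (2.88)(12.47)(448 − 1082) = -22769 J.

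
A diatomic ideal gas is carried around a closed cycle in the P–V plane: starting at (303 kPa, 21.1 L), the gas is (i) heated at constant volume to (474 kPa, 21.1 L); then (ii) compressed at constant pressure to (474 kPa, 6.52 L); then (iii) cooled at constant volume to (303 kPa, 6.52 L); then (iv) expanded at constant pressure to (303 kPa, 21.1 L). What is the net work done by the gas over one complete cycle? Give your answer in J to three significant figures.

Constant-volume legs do no work.
W(ii) = (474)(6.52 − 21.1) = -6911 J; W(iv) = (303)(21.1 − 6.52) = 4418 J.
W_net = -6911 + 4418 = -2493 J (the counter-clockwise enclosed area).

W_net ≈ -2490 J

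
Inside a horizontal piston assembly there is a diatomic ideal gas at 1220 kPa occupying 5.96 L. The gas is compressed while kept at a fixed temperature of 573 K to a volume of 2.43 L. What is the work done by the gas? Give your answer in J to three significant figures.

W ≈ -6520 J

Isothermal: W = nRT ln(V₂/V₁) = P₁V₁ ln(V₂/V₁).
P₁V₁ = (1220 kPa)(5.96 L) = 7271 J.
W = 7271 × ln(2.43/5.96) = 7271 × -0.8972
W_by_gas = -6524 J.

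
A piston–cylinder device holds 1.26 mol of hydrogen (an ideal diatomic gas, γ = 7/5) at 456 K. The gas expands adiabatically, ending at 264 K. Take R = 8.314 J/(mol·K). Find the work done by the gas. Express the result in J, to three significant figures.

W ≈ 5030 J

Adiabatic ⇒ Q = 0, so W_by = −ΔU = nCᵥ(T₁ − T₂).
Cᵥ = 5R/2 = 20.79 J/(mol·K).
W = (1.26)(20.79)(456 − 264) = 5028 J.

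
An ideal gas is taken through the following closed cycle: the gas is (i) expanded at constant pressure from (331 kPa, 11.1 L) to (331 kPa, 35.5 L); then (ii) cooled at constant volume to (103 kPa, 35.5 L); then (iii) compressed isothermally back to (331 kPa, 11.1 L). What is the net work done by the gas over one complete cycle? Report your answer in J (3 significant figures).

W_net ≈ 3830 J

Leg (i): W = PΔV = (331)(35.5 − 11.1) = 8076 J.
Leg (ii): W = 0.
Leg (iii): W = PᵢVᵢ ln(V_f/Vᵢ) = (3656) ln(11.1/35.5) = -4251 J.
W_net = 8076 − 4251 = 3825 J.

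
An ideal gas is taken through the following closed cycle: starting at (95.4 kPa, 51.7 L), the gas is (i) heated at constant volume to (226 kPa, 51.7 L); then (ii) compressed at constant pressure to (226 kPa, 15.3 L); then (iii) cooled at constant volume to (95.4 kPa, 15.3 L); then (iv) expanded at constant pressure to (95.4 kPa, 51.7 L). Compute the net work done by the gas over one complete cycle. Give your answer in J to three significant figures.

W_net ≈ -4750 J

Constant-volume legs do no work.
W(ii) = (226)(15.3 − 51.7) = -8226 J; W(iv) = (95.4)(51.7 − 15.3) = 3473 J.
W_net = -8226 + 3473 = -4754 J (the counter-clockwise enclosed area).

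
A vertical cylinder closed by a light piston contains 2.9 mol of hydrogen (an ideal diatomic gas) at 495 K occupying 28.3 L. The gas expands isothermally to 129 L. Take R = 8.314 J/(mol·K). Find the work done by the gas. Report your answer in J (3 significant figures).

W ≈ 18100 J

Isothermal: W = nRT ln(V₂/V₁).
W = (2.9)(8.314)(495) × ln(129/28.3)
  = 11935 × 1.517
W_by_gas = 18104 J.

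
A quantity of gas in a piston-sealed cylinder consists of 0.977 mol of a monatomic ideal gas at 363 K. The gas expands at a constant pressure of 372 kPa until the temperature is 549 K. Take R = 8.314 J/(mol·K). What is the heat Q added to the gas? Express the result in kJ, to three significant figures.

Isobaric: W = nRΔT = (0.977)(8.314)(186) = 1511 J.
ΔU = nCᵥΔT with Cᵥ = 3R/2: ΔU = (0.977)(12.47)(186) = 2266 J.
Q = ΔU + W = 2266 + 1511 = 3777 J.

Q ≈ 3.78 kJ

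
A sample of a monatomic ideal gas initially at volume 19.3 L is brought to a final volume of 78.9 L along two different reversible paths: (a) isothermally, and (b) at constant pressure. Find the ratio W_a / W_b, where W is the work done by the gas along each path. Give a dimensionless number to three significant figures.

Path (a) isothermal: W = P₁V₁ ln(V₂/V₁) → W_a/(P₁V₁) = 1.408.
Path (b) isobaric: W = P₁(V₂ − V₁) → W_b/(P₁V₁) = 3.088.
W_a / W_b = 1.408 / 3.088 = 0.456.

W_a / W_b ≈ 0.456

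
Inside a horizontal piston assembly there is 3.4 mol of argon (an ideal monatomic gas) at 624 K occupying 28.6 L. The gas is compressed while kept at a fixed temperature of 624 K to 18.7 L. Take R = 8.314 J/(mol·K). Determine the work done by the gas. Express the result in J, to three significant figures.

W ≈ -7490 J

Isothermal: W = nRT ln(V₂/V₁).
W = (3.4)(8.314)(624) × ln(18.7/28.6)
  = 17639 × -0.4249
W_by_gas = -7495 J.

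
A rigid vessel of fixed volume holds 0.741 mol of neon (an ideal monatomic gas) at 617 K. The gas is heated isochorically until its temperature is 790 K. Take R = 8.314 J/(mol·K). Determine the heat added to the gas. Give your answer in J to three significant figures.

Constant volume ⇒ W = 0, so Q = ΔU = nCᵥΔT with Cᵥ = 3R/2 = 12.47 J/(mol·K).
ΔU = (0.741)(12.47)(790 − 617) = 1599 J.

Q ≈ 1600 J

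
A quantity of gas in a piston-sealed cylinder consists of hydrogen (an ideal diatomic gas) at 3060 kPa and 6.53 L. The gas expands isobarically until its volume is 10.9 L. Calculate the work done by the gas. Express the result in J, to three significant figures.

W ≈ 13400 J

Isobaric: W = P ΔV.
W = (3060 kPa)(10.9 − 6.53 L) = (3060)(4.37) = 13372 J.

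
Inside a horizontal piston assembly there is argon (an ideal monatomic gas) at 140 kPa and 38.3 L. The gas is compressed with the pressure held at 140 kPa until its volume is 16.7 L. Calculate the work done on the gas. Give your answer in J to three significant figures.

Isobaric: W = P ΔV.
W = (140 kPa)(16.7 − 38.3 L) = (140)(-21.6) = -3024 J.
Work on gas = −W_by = 3024 J.

W ≈ 3020 J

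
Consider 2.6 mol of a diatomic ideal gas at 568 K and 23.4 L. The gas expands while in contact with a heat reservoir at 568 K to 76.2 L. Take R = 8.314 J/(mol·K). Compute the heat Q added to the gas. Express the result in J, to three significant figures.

Q ≈ 14500 J

Isothermal ⇒ ΔU = 0, so Q = W = nRT ln(V₂/V₁).
Q = (2.6)(8.314)(568) ln(76.2/23.4) = 12278 × 1.181 = 14496 J.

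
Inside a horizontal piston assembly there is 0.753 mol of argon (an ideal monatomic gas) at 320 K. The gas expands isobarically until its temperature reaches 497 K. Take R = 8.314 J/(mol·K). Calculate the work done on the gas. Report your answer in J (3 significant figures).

W ≈ -1110 J

Isobaric: W = P ΔV = nR ΔT.
W = (0.753)(8.314)(497 − 320) = 1108 J.
Work on gas = −W_by = -1108 J.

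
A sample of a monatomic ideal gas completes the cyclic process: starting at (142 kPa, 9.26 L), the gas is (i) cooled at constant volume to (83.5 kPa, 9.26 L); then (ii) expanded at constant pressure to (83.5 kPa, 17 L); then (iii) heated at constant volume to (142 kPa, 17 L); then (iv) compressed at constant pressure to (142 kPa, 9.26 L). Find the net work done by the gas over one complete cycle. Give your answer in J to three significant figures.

W_net ≈ -453 J

Constant-volume legs do no work.
W(ii) = (83.5)(17 − 9.26) = 646.3 J; W(iv) = (142)(9.26 − 17) = -1099 J.
W_net = 646.3 − 1099 = -452.8 J (the counter-clockwise enclosed area).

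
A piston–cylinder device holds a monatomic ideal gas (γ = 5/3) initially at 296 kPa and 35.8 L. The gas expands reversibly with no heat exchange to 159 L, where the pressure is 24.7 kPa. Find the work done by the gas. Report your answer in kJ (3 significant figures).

Adiabatic: W = (P₁V₁ − P₂V₂)/(γ − 1) with γ = 5/3.
P₁V₁ = 10597 J, P₂V₂ = 3927 J.
W = (10597 − 3927) / 0.6667 = 10004 J.

W ≈ 10.0 kJ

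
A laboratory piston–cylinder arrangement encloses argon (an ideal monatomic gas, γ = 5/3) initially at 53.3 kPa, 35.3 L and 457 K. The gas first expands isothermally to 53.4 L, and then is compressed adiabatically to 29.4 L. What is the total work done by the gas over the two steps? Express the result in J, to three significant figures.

W_total ≈ -600 J

Step 1 (isothermal): W = P₁V₁ ln(V₂/V₁) = (1881) ln(53.4/35.3) = 778.8 J.
After step 1: P = 35.23 kPa, V = 53.4 L, T = 457 K.
Step 2 (adiabatic): W = (P₁V₁ − P₂V₂)/(γ−1) = (1881 − 2801)/0.667 = -1379 J.
W_total = 778.8 − 1379 = -600.3 J.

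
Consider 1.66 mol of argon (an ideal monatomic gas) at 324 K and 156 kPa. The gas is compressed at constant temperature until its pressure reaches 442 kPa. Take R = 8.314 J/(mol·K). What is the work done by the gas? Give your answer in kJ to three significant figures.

Isothermal process: W = nRT ln(V₂/V₁) = nRT ln(P₁/P₂).
W = (1.66)(8.314)(324) × ln(156/442)
  = 4472 × ln(0.3529) = 4472 × -1.041
W_by_gas = -4657 J.

W ≈ -4.66 kJ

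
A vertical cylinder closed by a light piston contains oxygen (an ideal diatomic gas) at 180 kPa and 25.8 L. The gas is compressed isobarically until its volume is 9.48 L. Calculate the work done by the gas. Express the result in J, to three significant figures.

W ≈ -2940 J

Isobaric: W = P ΔV.
W = (180 kPa)(9.48 − 25.8 L) = (180)(-16.32) = -2938 J.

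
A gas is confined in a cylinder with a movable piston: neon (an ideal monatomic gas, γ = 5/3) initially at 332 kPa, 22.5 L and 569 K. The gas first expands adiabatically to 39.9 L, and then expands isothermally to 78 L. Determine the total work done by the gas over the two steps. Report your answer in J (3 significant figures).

W_total ≈ 6970 J

Step 1 (adiabatic): W = (P₁V₁ − P₂V₂)/(γ−1) = (7470 − 5099)/0.667 = 3557 J.
After step 1: P = 127.8 kPa, V = 39.9 L, T = 388.4 K.
Step 2 (isothermal): W = P₁V₁ ln(V₂/V₁) = (5099) ln(78/39.9) = 3418 J.
W_total = 3557 + 3418 = 6975 J.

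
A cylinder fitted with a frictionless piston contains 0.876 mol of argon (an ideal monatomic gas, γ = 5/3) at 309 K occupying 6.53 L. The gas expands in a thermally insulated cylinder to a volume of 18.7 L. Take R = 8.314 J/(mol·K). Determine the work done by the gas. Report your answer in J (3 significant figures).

Adiabatic: TV^(γ−1) = const with γ = 5/3.
T₂ = T₁ (V₁/V₂)^(γ−1) = 309 × (6.53/18.7)^0.667 = 309 × 0.4959 = 153.2 K.
W_by = nCᵥ(T₁ − T₂) = (0.876)(12.47)(309 − 153.2) = 1702 J.

W ≈ 1700 J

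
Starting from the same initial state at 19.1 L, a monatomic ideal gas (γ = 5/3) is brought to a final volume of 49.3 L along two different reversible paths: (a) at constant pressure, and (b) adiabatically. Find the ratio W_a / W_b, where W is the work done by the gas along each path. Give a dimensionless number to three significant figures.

W_a / W_b ≈ 2.25

Path (a) isobaric: W = P₁(V₂ − V₁) → W_a/(P₁V₁) = 1.581.
Path (b) adiabatic: W = P₁V₁(1 − (V₁/V₂)^(γ−1))/(γ−1) → W_b/(P₁V₁) = 0.7028.
W_a / W_b = 1.581 / 0.7028 = 2.25.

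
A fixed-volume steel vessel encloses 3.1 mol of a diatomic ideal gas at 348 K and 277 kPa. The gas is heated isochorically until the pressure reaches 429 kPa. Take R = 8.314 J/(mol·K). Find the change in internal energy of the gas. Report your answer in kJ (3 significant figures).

ΔU ≈ 12.3 kJ

Constant volume ⇒ W = 0, so Q = ΔU = nCᵥΔT with Cᵥ = 5R/2 = 20.79 J/(mol·K).
At constant V, T₂/T₁ = P₂/P₁ ⇒ ΔT = T₁(P₂/P₁ − 1) = 348·(429/277 − 1) = 191 K.
ΔU = (3.1)(20.79)(191) = 12304 J.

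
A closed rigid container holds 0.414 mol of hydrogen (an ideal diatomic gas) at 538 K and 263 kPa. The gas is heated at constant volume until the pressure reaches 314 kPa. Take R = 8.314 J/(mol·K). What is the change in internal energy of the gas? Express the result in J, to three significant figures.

ΔU ≈ 898 J

Constant volume ⇒ W = 0, so Q = ΔU = nCᵥΔT with Cᵥ = 5R/2 = 20.79 J/(mol·K).
At constant V, T₂/T₁ = P₂/P₁ ⇒ ΔT = T₁(P₂/P₁ − 1) = 538·(314/263 − 1) = 104.3 K.
ΔU = (0.414)(20.79)(104.3) = 897.7 J.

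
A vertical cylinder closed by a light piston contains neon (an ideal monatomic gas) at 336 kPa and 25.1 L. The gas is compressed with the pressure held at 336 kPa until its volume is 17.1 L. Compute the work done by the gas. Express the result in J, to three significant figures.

Isobaric: W = P ΔV.
W = (336 kPa)(17.1 − 25.1 L) = (336)(-8) = -2688 J.

W ≈ -2690 J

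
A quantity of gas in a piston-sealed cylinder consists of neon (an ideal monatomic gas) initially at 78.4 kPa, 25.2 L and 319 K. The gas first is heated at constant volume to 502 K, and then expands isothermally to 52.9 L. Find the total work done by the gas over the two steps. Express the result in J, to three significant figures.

Step 1 (isochoric): W = 0 (constant volume).
After step 1: P = 123.4 kPa (V unchanged).
Step 2 (isothermal): W = P₁V₁ ln(V₂/V₁) = (3109) ln(52.9/25.2) = 2306 J.
W_total = 0 + 2306 = 2306 J.

W_total ≈ 2310 J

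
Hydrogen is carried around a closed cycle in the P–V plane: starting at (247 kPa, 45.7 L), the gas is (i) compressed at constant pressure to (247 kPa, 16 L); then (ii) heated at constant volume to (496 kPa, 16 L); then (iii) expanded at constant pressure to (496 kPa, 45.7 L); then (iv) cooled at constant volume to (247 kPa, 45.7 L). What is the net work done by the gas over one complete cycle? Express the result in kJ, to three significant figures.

Constant-volume legs do no work.
W(i) = (247)(16 − 45.7) = -7336 J; W(iii) = (496)(45.7 − 16) = 14731 J.
W_net = -7336 + 14731 = 7395 J (the clockwise enclosed area).

W_net ≈ 7.40 kJ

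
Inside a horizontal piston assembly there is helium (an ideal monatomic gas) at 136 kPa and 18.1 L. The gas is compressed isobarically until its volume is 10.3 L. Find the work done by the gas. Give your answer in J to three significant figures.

W ≈ -1060 J

Isobaric: W = P ΔV.
W = (136 kPa)(10.3 − 18.1 L) = (136)(-7.8) = -1061 J.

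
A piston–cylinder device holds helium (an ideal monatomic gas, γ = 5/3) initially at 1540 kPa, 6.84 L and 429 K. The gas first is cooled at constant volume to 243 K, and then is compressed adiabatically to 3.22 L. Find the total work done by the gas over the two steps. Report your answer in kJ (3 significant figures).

Step 1 (isochoric): W = 0 (constant volume).
After step 1: P = 872.3 kPa (V unchanged).
Step 2 (adiabatic): W = (P₁V₁ − P₂V₂)/(γ−1) = (5967 − 9860)/0.667 = -5840 J.
W_total = 0 − 5840 = -5840 J.

W_total ≈ -5.84 kJ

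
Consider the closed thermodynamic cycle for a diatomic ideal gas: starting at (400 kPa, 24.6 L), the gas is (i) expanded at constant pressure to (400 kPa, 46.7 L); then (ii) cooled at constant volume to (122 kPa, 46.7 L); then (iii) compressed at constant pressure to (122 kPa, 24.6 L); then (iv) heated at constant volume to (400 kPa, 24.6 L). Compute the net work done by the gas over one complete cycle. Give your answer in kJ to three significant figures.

W_net ≈ 6.14 kJ

Constant-volume legs do no work.
W(i) = (400)(46.7 − 24.6) = 8840 J; W(iii) = (122)(24.6 − 46.7) = -2696 J.
W_net = 8840 − 2696 = 6144 J (the clockwise enclosed area).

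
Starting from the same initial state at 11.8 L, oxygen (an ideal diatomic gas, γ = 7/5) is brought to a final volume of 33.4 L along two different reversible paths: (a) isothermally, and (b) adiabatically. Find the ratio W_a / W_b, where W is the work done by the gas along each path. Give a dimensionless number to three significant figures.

W_a / W_b ≈ 1.22

Path (a) isothermal: W = P₁V₁ ln(V₂/V₁) → W_a/(P₁V₁) = 1.04.
Path (b) adiabatic: W = P₁V₁(1 − (V₁/V₂)^(γ−1))/(γ−1) → W_b/(P₁V₁) = 0.8511.
W_a / W_b = 1.04 / 0.8511 = 1.222.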